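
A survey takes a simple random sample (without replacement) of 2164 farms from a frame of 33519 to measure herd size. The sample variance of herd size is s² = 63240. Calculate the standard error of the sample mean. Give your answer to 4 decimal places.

Under SRS without replacement, Var(ȳ) = (1 − f)·s²/n with f = n/N = 2164/33519 = 0.06456040.
Var(ȳ) = (1 − 0.06456040)·63240/2164 = 0.93543960·29.22366 = 27.336969.
SE(ȳ) = √(27.336969) = 5.2285.

5.2285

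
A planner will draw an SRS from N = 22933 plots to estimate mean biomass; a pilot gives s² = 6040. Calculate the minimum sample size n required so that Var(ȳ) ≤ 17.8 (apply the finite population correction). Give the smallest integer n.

335

Without fpc, n₀ = s²/D = 6040/17.8 = 339.3258.
With fpc, (1 − n/N)·s²/n ≤ D requires n ≥ n₀/(1 + n₀/N) = 339.3258/(1 + 339.3258/22933) = 334.3782.
Rounding up, n = 335.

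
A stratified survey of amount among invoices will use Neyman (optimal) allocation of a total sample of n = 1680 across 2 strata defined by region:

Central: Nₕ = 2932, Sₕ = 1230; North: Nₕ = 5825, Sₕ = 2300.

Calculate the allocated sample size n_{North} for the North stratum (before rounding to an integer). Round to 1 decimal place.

Neyman allocation: nₕ = n·NₕSₕ / Σⱼ NⱼSⱼ.
Σ NⱼSⱼ = 2932·1230 + 5825·2300 = 1.700386 × 10^7.
n_{North} = 1680·5825·2300 / (1.700386 × 10^7) = 1323.7.

1323.7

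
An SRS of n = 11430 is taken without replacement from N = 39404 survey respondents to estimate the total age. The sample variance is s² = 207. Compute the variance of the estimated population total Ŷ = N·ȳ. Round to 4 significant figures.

1.996 × 10^7

Var(Ŷ) = N²·Var(ȳ) = N²·(1 − n/N)·s²/n.
f = 11430/39404 = 0.29007207; Var(ȳ) = 0.70992793·207/11430 = 0.012856962.
Var(Ŷ) = 39404² · 0.012856962 = 1.9962686 × 10^7.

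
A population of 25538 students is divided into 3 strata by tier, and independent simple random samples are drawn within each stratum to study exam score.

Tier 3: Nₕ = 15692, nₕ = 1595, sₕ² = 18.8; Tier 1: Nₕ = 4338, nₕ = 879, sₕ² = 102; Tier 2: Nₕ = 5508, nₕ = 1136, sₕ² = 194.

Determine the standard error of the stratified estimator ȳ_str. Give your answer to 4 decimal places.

0.1139

Var(ȳ_str) = Σₕ Wₕ²(1 − fₕ)sₕ²/nₕ with Wₕ = Nₕ/N, N = 25538.
Tier 3: Wₕ = 0.61445689; term = 0.61445689²·(1 − 0.10164415)·18.8/1595 = 0.0039978675.
Tier 1: Wₕ = 0.16986452; term = 0.16986452²·(1 − 0.20262794)·102/879 = 0.0026697933.
Tier 2: Wₕ = 0.21567860; term = 0.21567860²·(1 − 0.20624546)·194/1136 = 0.0063055608.
Sum = 0.012973222.
SE = √(0.012973222) = 0.1139.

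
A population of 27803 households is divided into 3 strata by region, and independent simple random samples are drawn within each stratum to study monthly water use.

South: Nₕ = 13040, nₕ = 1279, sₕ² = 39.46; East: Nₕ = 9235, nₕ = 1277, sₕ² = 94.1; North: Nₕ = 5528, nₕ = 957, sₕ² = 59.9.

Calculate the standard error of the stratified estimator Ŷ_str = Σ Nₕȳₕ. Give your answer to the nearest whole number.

Var(Ŷ_str) = Σₕ Nₕ²(1 − fₕ)sₕ²/nₕ.
South: 13040²·(1 − 1279/13040)·39.46/1279 = 4.7316039 × 10^6.
East: 9235²·(1 − 1277/9235)·94.1/1277 = 5.4155125 × 10^6.
North: 5528²·(1 − 957/5528)·59.9/957 = 1.5815908 × 10^6.
Sum = 1.1728707 × 10^7.
SE = √(1.1728707 × 10^7) = 3425.

3425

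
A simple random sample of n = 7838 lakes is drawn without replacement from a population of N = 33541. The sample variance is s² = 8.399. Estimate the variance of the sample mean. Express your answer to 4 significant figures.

8.212 × 10^-4

Under SRS without replacement, Var(ȳ) = (1 − f)·s²/n with f = n/N = 7838/33541 = 0.23368415.
Var(ȳ) = (1 − 0.23368415)·8.399/7838 = 0.76631585·0.0010715744 = 8.2116444 × 10^-4.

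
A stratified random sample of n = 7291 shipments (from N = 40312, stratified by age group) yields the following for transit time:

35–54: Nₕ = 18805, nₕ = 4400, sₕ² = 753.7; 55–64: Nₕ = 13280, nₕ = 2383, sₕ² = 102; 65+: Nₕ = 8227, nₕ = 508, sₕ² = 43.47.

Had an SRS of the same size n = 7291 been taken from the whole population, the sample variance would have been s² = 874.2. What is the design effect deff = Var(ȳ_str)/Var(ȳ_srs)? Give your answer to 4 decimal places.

0.3636

Var(ȳ_str) = Σ Wₕ²(1−fₕ)sₕ²/nₕ with Wₕ = Nₕ/40312:
  35–54: (18805/40312)²·(1−4400/18805)·753.7/4400 = 0.028553789
  55–64: (13280/40312)²·(1−2383/13280)·102/2383 = 0.0038116452
  65+: (8227/40312)²·(1−508/8227)·43.47/508 = 0.00334395
  → Var(ȳ_str) = 0.035709384.
Var(ȳ_srs) = (1 − 7291/40312)·874.2/7291 = 0.098215398.
deff = 0.035709384 / 0.098215398 = 0.3636.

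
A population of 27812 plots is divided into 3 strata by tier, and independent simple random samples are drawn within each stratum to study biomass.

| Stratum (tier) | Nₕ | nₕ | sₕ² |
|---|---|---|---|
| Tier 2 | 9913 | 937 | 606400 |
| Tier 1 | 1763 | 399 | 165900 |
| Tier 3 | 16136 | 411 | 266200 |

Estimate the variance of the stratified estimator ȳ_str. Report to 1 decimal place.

288.2

Var(ȳ_str) = Σₕ Wₕ²(1 − fₕ)sₕ²/nₕ with Wₕ = Nₕ/N, N = 27812.
Tier 2: Wₕ = 0.35642888; term = 0.35642888²·(1 − 0.09452234)·606400/937 = 74.446299.
Tier 1: Wₕ = 0.06338990; term = 0.06338990²·(1 − 0.22631877)·165900/399 = 1.2926345.
Tier 3: Wₕ = 0.58018122; term = 0.58018122²·(1 − 0.02547100)·266200/411 = 212.46545.
Sum = 288.20438.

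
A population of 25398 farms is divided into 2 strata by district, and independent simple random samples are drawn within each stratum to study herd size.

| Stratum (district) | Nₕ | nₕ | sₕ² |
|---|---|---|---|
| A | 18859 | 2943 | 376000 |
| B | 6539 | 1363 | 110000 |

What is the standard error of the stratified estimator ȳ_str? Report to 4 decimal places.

Var(ȳ_str) = Σₕ Wₕ²(1 − fₕ)sₕ²/nₕ with Wₕ = Nₕ/N, N = 25398.
A: Wₕ = 0.74253878; term = 0.74253878²·(1 − 0.15605281)·376000/2943 = 59.449901.
B: Wₕ = 0.25746122; term = 0.25746122²·(1 − 0.20844166)·110000/1363 = 4.2345123.
Sum = 63.684413.
SE = √(63.684413) = 7.9803.

7.9803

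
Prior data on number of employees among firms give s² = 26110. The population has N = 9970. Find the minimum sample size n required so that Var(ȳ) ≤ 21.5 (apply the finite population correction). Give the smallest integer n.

Without fpc, n₀ = s²/D = 26110/21.5 = 1214.4186.
With fpc, (1 − n/N)·s²/n ≤ D requires n ≥ n₀/(1 + n₀/N) = 1214.4186/(1 + 1214.4186/9970) = 1082.5555.
Rounding up, n = 1083.

1083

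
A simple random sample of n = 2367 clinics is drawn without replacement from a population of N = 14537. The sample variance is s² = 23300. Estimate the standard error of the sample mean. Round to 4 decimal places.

Under SRS without replacement, Var(ȳ) = (1 − f)·s²/n with f = n/N = 2367/14537 = 0.16282589.
Var(ȳ) = (1 − 0.16282589)·23300/2367 = 0.83717411·9.843684 = 8.2408774.
SE(ȳ) = √(8.2408774) = 2.8707.

2.8707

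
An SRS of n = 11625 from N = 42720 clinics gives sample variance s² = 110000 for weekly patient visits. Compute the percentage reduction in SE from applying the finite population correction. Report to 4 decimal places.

14.6842

f = n/N = 11625/42720 = 0.27212079.
SE_no-fpc = √(s²/n) = 3.0760958; SE_fpc = √((1−f)s²/n) = 2.6243969.
Ratio = √(1−f) = 0.85315838. Reduction = 100·(1 − 0.85315838) = 14.6842%.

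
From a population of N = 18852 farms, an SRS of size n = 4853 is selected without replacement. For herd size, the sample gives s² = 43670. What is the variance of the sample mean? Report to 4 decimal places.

Under SRS without replacement, Var(ȳ) = (1 − f)·s²/n with f = n/N = 4853/18852 = 0.25742627.
Var(ȳ) = (1 − 0.25742627)·43670/4853 = 0.74257373·8.9985576 = 6.6820925.

6.6821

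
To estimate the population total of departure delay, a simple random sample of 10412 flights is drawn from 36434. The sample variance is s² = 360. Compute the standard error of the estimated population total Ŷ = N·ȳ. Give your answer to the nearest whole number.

5725

Var(Ŷ) = N²·Var(ȳ) = N²·(1 − n/N)·s²/n.
f = 10412/36434 = 0.28577702; Var(ȳ) = 0.71422298·360/10412 = 0.024694609.
Var(Ŷ) = 36434² · 0.024694609 = 3.2780522 × 10^7.
SE(Ŷ) = √(3.2780522 × 10^7) = 5725.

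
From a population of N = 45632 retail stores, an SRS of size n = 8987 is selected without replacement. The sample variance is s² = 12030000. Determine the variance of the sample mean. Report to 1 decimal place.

1075.0

Under SRS without replacement, Var(ȳ) = (1 − f)·s²/n with f = n/N = 8987/45632 = 0.19694513.
Var(ȳ) = (1 − 0.19694513)·12030000/8987 = 0.80305487·1338.6002 = 1074.9694.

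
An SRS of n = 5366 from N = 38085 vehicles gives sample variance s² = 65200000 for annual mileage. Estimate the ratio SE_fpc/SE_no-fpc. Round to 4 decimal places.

0.9269

f = n/N = 5366/38085 = 0.14089537.
SE_no-fpc = √(s²/n) = 110.22966; SE_fpc = √((1−f)s²/n) = 102.16955.
Ratio = √(1−f) = 0.92687898.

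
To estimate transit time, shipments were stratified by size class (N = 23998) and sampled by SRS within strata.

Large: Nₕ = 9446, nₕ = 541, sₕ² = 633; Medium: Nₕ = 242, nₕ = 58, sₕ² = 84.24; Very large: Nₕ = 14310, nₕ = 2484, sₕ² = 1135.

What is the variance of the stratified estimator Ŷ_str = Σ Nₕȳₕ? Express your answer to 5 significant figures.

Var(Ŷ_str) = Σₕ Nₕ²(1 − fₕ)sₕ²/nₕ.
Large: 9446²·(1 − 541/9446)·633/541 = 9.8421122 × 10^7.
Medium: 242²·(1 − 58/242)·84.24/58 = 64673.081.
Very large: 14310²·(1 − 2484/14310)·1135/2484 = 7.7325329 × 10^7.
Sum = 1.7581112 × 10^8.

1.7581 × 10^8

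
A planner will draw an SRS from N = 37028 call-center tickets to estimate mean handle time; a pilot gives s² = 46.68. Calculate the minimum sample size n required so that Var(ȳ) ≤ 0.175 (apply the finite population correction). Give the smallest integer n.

265

Without fpc, n₀ = s²/D = 46.68/0.175 = 266.7429.
With fpc, (1 − n/N)·s²/n ≤ D requires n ≥ n₀/(1 + n₀/N) = 266.7429/(1 + 266.7429/37028) = 264.8351.
Rounding up, n = 265.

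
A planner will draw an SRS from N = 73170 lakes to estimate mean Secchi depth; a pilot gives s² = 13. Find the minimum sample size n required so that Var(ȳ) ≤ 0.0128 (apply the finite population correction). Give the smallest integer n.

1002

Without fpc, n₀ = s²/D = 13/0.0128 = 1015.6250.
With fpc, (1 − n/N)·s²/n ≤ D requires n ≥ n₀/(1 + n₀/N) = 1015.6250/(1 + 1015.6250/73170) = 1001.7208.
Rounding up, n = 1002.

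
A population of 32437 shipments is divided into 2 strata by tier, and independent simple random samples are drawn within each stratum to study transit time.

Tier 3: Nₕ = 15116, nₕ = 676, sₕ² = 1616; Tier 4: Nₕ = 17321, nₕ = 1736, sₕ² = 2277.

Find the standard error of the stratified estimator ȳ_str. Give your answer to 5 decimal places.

0.91239

Var(ȳ_str) = Σₕ Wₕ²(1 − fₕ)sₕ²/nₕ with Wₕ = Nₕ/N, N = 32437.
Tier 3: Wₕ = 0.46601104; term = 0.46601104²·(1 − 0.04472083)·1616/676 = 0.49592657.
Tier 4: Wₕ = 0.53398896; term = 0.53398896²·(1 − 0.10022516)·2277/1736 = 0.33652065.
Sum = 0.83244722.
SE = √(0.83244722) = 0.91239.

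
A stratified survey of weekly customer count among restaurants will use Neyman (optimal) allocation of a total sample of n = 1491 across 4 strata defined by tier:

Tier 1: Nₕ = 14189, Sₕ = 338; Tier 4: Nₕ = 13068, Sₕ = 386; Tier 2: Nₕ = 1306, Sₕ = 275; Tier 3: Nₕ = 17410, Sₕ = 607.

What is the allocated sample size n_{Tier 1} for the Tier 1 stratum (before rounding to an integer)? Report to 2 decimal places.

Neyman allocation: nₕ = n·NₕSₕ / Σⱼ NⱼSⱼ.
Σ NⱼSⱼ = 14189·338 + 13068·386 + 1306·275 + 17410·607 = 2.076715 × 10^7.
n_{Tier 1} = 1491·14189·338 / (2.076715 × 10^7) = 344.33.

344.33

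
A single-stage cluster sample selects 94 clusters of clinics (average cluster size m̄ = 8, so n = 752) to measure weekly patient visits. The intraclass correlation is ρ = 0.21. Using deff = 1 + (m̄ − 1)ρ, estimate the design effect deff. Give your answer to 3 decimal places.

deff = 1 + (8 − 1)·0.21 = 1 + 1.47 = 2.47.

2.470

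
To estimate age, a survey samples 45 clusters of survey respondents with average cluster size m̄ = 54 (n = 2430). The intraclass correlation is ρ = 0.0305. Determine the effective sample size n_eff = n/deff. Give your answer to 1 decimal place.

928.7

deff = 1 + (54 − 1)·0.0305 = 1 + 1.6165 = 2.6165.
n_eff = 2430 / 2.6165 = 928.7.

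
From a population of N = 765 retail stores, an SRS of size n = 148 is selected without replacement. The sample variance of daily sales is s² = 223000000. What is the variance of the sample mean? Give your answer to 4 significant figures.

1.215 × 10^6

Under SRS without replacement, Var(ȳ) = (1 − f)·s²/n with f = n/N = 148/765 = 0.19346405.
Var(ȳ) = (1 − 0.19346405)·223000000/148 = 0.80653595·1.5067568 × 10^6 = 1.2152535 × 10^6.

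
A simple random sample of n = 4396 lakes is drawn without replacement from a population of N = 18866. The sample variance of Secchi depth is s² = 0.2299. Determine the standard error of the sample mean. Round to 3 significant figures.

Under SRS without replacement, Var(ȳ) = (1 − f)·s²/n with f = n/N = 4396/18866 = 0.23301177.
Var(ȳ) = (1 − 0.23301177)·0.2299/4396 = 0.76698823·5.2297543 × 10^-5 = 4.01116 × 10^-5.
SE(ȳ) = √(4.01116 × 10^-5) = 0.00633.

0.00633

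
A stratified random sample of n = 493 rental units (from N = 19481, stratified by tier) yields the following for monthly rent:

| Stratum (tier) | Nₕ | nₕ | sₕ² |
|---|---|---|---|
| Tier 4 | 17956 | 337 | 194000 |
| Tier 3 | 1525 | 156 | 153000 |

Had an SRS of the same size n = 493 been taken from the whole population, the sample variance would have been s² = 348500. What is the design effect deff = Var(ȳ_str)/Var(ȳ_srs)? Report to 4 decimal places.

Var(ȳ_str) = Σ Wₕ²(1−fₕ)sₕ²/nₕ with Wₕ = Nₕ/19481:
  Tier 4: (17956/19481)²·(1−337/17956)·194000/337 = 479.88833
  Tier 3: (1525/19481)²·(1−156/1525)·153000/156 = 5.3953253
  → Var(ȳ_str) = 485.28366.
Var(ȳ_srs) = (1 − 493/19481)·348500/493 = 689.00733.
deff = 485.28366 / 689.00733 = 0.7043.

0.7043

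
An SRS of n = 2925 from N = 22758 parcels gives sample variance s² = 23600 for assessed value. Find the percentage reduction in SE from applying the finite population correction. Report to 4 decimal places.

6.6472

f = n/N = 2925/22758 = 0.12852623.
SE_no-fpc = √(s²/n) = 2.8404887; SE_fpc = √((1−f)s²/n) = 2.6516746.
Ratio = √(1−f) = 0.93352759. Reduction = 100·(1 − 0.93352759) = 6.6472%.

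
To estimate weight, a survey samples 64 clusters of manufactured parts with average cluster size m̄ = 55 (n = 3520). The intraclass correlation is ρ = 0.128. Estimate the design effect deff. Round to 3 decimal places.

deff = 1 + (55 − 1)·0.128 = 1 + 6.912 = 7.912.

7.912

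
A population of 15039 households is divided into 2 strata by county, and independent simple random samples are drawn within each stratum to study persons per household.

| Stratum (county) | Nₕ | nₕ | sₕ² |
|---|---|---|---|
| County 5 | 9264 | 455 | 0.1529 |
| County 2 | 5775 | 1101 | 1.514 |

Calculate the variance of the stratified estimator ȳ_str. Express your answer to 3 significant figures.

2.85 × 10^-4

Var(ȳ_str) = Σₕ Wₕ²(1 − fₕ)sₕ²/nₕ with Wₕ = Nₕ/N, N = 15039.
County 5: Wₕ = 0.61599840; term = 0.61599840²·(1 − 0.04911485)·0.1529/455 = 1.2125044 × 10^-4.
County 2: Wₕ = 0.38400160; term = 0.38400160²·(1 − 0.19064935)·1.514/1101 = 1.6411238 × 10^-4.
Sum = 2.8536282 × 10^-4.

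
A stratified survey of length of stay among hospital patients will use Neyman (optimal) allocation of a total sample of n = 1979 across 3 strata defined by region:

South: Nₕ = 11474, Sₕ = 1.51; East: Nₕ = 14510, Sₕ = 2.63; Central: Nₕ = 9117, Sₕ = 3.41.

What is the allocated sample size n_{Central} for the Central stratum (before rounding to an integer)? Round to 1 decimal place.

Neyman allocation: nₕ = n·NₕSₕ / Σⱼ NⱼSⱼ.
Σ NⱼSⱼ = 11474·1.51 + 14510·2.63 + 9117·3.41 = 86576.01.
n_{Central} = 1979·9117·3.41 / 86576.01 = 710.6.

710.6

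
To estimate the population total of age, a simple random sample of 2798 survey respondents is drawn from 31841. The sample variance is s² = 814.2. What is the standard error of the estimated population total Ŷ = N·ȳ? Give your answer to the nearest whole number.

Var(Ŷ) = N²·Var(ȳ) = N²·(1 − n/N)·s²/n.
f = 2798/31841 = 0.08787412; Var(ȳ) = 0.91212588·814.2/2798 = 0.26542276.
Var(Ŷ) = 31841² · 0.26542276 = 2.6909867 × 10^8.
SE(Ŷ) = √(2.6909867 × 10^8) = 16404.

16404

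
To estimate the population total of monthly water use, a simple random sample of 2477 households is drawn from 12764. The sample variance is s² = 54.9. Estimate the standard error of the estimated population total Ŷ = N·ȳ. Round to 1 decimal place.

Var(Ŷ) = N²·Var(ȳ) = N²·(1 − n/N)·s²/n.
f = 2477/12764 = 0.19406142; Var(ȳ) = 0.80593858·54.9/2477 = 0.017862748.
Var(Ŷ) = 12764² · 0.017862748 = 2.9101935 × 10^6.
SE(Ŷ) = √(2.9101935 × 10^6) = 1705.9.

1705.9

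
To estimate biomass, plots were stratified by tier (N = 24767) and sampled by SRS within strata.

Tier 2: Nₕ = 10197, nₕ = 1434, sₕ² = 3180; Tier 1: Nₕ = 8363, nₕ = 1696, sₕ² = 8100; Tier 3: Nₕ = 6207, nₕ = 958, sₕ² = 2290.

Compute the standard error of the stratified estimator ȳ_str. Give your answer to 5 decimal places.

0.94028

Var(ȳ_str) = Σₕ Wₕ²(1 − fₕ)sₕ²/nₕ with Wₕ = Nₕ/N, N = 24767.
Tier 2: Wₕ = 0.41171720; term = 0.41171720²·(1 − 0.14062960)·3180/1434 = 0.32304007.
Tier 1: Wₕ = 0.33766706; term = 0.33766706²·(1 − 0.20279804)·8100/1696 = 0.43411512.
Tier 3: Wₕ = 0.25061574; term = 0.25061574²·(1 − 0.15434187)·2290/958 = 0.12696426.
Sum = 0.88411945.
SE = √(0.88411945) = 0.94028.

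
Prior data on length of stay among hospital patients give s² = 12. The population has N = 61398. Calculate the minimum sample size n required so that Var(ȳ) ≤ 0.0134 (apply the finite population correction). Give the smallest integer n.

883

Without fpc, n₀ = s²/D = 12/0.0134 = 895.5224.
With fpc, (1 − n/N)·s²/n ≤ D requires n ≥ n₀/(1 + n₀/N) = 895.5224/(1 + 895.5224/61398) = 882.6485.
Rounding up, n = 883.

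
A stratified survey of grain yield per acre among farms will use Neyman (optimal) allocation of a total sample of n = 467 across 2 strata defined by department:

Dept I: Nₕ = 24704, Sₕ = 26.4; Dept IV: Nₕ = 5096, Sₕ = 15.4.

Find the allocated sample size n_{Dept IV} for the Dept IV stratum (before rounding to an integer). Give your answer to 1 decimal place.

Neyman allocation: nₕ = n·NₕSₕ / Σⱼ NⱼSⱼ.
Σ NⱼSⱼ = 24704·26.4 + 5096·15.4 = 730664.
n_{Dept IV} = 467·5096·15.4 / 730664 = 50.2.

50.2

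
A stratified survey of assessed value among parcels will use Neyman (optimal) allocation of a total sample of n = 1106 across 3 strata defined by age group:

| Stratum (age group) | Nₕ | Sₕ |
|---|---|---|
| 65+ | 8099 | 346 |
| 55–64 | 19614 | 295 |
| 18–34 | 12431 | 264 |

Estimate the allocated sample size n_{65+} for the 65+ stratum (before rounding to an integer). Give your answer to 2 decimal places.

Neyman allocation: nₕ = n·NₕSₕ / Σⱼ NⱼSⱼ.
Σ NⱼSⱼ = 8099·346 + 19614·295 + 12431·264 = 1.1870168 × 10^7.
n_{65+} = 1106·8099·346 / (1.1870168 × 10^7) = 261.10.

261.10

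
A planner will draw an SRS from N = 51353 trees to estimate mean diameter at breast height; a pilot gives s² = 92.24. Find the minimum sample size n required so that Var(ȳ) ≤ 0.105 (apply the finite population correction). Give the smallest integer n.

Without fpc, n₀ = s²/D = 92.24/0.105 = 878.4762.
With fpc, (1 − n/N)·s²/n ≤ D requires n ≥ n₀/(1 + n₀/N) = 878.4762/(1 + 878.4762/51353) = 863.7012.
Rounding up, n = 864.

864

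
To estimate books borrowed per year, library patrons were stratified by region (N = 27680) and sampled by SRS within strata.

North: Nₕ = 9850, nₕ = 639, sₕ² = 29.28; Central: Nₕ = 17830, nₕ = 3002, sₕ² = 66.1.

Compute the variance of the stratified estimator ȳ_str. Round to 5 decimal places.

Var(ȳ_str) = Σₕ Wₕ²(1 − fₕ)sₕ²/nₕ with Wₕ = Nₕ/N, N = 27680.
North: Wₕ = 0.35585260; term = 0.35585260²·(1 − 0.06487310)·29.28/639 = 0.0054260158.
Central: Wₕ = 0.64414740; term = 0.64414740²·(1 − 0.16836792)·66.1/3002 = 0.0075978816.
Sum = 0.013023897.

0.01302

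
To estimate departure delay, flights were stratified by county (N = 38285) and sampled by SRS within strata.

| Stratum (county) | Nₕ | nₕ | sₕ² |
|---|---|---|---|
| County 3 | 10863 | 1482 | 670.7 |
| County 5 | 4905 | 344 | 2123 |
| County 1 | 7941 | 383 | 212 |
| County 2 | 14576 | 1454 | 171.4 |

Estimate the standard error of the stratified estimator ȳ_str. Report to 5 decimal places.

0.40461

Var(ȳ_str) = Σₕ Wₕ²(1 − fₕ)sₕ²/nₕ with Wₕ = Nₕ/N, N = 38285.
County 3: Wₕ = 0.28374037; term = 0.28374037²·(1 − 0.13642640)·670.7/1482 = 0.031464564.
County 5: Wₕ = 0.12811806; term = 0.12811806²·(1 − 0.07013252)·2123/344 = 0.094196189.
County 1: Wₕ = 0.20741805; term = 0.20741805²·(1 − 0.04823070)·212/383 = 0.022665321.
County 2: Wₕ = 0.38072352; term = 0.38072352²·(1 − 0.09975302)·171.4/1454 = 0.01538252.
Sum = 0.16370859.
SE = √(0.16370859) = 0.40461.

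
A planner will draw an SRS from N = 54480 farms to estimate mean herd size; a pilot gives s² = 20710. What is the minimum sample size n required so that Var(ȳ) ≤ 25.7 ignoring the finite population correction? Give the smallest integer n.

Without fpc, n₀ = s²/D = 20710/25.7 = 805.8366.
Rounding up, n = 806.

806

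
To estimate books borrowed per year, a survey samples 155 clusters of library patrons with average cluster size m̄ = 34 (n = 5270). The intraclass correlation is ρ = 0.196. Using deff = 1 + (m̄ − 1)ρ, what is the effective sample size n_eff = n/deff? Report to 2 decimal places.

deff = 1 + (34 − 1)·0.196 = 1 + 6.468 = 7.468.
n_eff = 5270 / 7.468 = 705.68.

705.68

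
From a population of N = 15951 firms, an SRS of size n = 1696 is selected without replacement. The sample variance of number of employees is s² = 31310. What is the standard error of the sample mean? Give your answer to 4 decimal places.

4.0618

Under SRS without replacement, Var(ȳ) = (1 − f)·s²/n with f = n/N = 1696/15951 = 0.10632562.
Var(ȳ) = (1 − 0.10632562)·31310/1696 = 0.89367438·18.461085 = 16.498199.
SE(ȳ) = √(16.498199) = 4.0618.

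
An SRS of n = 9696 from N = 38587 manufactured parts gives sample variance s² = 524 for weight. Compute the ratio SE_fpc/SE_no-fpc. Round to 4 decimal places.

0.8653

f = n/N = 9696/38587 = 0.25127634.
SE_no-fpc = √(s²/n) = 0.2324713; SE_fpc = √((1−f)s²/n) = 0.20115467.
Ratio = √(1−f) = 0.86528820.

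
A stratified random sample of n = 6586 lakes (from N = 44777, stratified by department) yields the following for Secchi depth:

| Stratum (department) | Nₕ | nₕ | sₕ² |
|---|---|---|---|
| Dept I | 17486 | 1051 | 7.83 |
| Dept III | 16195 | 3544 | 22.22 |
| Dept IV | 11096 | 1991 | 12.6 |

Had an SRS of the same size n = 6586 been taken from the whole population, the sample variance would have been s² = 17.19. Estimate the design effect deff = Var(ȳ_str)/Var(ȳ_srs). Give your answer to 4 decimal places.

Var(ȳ_str) = Σ Wₕ²(1−fₕ)sₕ²/nₕ with Wₕ = Nₕ/44777:
  Dept I: (17486/44777)²·(1−1051/17486)·7.83/1051 = 0.0010678475
  Dept III: (16195/44777)²·(1−3544/16195)·22.22/3544 = 6.4068737 × 10^-4
  Dept IV: (11096/44777)²·(1−1991/11096)·12.6/1991 = 3.1888618 × 10^-4
  → Var(ȳ_str) = 0.0020274211.
Var(ȳ_srs) = (1 − 6586/44777)·17.19/6586 = 0.0022261795.
deff = 0.0020274211 / 0.0022261795 = 0.9107.

0.9107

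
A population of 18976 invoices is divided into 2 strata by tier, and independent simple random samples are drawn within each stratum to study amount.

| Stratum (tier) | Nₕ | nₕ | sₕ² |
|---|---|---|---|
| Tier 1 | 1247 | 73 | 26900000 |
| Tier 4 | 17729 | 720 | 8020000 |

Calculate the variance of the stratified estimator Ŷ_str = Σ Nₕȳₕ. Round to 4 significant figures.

Var(Ŷ_str) = Σₕ Nₕ²(1 − fₕ)sₕ²/nₕ.
Tier 1: 1247²·(1 − 73/1247)·26900000/73 = 5.3946587 × 10^11.
Tier 4: 17729²·(1 − 720/17729)·8020000/720 = 3.3589605 × 10^12.
Sum = 3.8984264 × 10^12.

3.898 × 10^12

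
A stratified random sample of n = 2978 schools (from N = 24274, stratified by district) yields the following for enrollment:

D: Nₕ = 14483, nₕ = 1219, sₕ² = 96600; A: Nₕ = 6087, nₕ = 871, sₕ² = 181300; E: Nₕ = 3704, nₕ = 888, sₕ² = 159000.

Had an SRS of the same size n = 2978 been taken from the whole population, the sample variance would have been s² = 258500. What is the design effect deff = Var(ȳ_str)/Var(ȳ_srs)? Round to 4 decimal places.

0.5282

Var(ȳ_str) = Σ Wₕ²(1−fₕ)sₕ²/nₕ with Wₕ = Nₕ/24274:
  D: (14483/24274)²·(1−1219/14483)·96600/1219 = 25.83591
  A: (6087/24274)²·(1−871/6087)·181300/871 = 11.215996
  E: (3704/24274)²·(1−888/3704)·159000/888 = 3.1696046
  → Var(ȳ_str) = 40.221511.
Var(ȳ_srs) = (1 − 2978/24274)·258500/2978 = 76.153969.
deff = 40.221511 / 76.153969 = 0.5282.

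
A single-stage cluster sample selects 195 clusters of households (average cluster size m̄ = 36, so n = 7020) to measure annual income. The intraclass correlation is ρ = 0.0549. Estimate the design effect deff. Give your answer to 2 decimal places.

deff = 1 + (36 − 1)·0.0549 = 1 + 1.9215 = 2.9215.

2.92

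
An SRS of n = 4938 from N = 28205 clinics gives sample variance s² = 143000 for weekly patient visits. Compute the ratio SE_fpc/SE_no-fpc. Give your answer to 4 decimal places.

f = n/N = 4938/28205 = 0.17507534.
SE_no-fpc = √(s²/n) = 5.3813653; SE_fpc = √((1−f)s²/n) = 4.8876446.
Ratio = √(1−f) = 0.90825363.

0.9083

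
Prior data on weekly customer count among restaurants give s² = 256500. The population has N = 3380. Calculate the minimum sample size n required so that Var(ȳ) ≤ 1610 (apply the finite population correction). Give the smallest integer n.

Without fpc, n₀ = s²/D = 256500/1610 = 159.3168.
With fpc, (1 − n/N)·s²/n ≤ D requires n ≥ n₀/(1 + n₀/N) = 159.3168/(1 + 159.3168/3380) = 152.1454.
Rounding up, n = 153.

153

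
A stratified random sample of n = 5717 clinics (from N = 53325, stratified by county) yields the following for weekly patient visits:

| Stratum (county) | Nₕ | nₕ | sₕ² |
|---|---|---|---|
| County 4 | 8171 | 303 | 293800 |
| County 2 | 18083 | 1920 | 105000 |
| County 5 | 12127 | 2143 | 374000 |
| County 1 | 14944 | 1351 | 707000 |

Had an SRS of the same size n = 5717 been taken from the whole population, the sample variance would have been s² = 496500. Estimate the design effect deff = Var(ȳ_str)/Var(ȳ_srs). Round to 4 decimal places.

0.9332

Var(ȳ_str) = Σ Wₕ²(1−fₕ)sₕ²/nₕ with Wₕ = Nₕ/53325:
  County 4: (8171/53325)²·(1−303/8171)·293800/303 = 21.922344
  County 2: (18083/53325)²·(1−1920/18083)·105000/1920 = 5.6210675
  County 5: (12127/53325)²·(1−2143/12127)·374000/2143 = 7.4309725
  County 1: (14944/53325)²·(1−1351/14944)·707000/1351 = 37.383892
  → Var(ȳ_str) = 72.358276.
Var(ȳ_srs) = (1 − 5717/53325)·496500/5717 = 77.535418.
deff = 72.358276 / 77.535418 = 0.9332.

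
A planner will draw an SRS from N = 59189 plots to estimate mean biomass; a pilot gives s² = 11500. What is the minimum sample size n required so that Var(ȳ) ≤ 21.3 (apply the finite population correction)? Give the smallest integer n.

536

Without fpc, n₀ = s²/D = 11500/21.3 = 539.9061.
With fpc, (1 − n/N)·s²/n ≤ D requires n ≥ n₀/(1 + n₀/N) = 539.9061/(1 + 539.9061/59189) = 535.0257.
Rounding up, n = 536.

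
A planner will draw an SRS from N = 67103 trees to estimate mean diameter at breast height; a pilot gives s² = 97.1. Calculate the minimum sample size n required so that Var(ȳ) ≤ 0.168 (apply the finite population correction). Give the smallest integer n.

574

Without fpc, n₀ = s²/D = 97.1/0.168 = 577.9762.
With fpc, (1 − n/N)·s²/n ≤ D requires n ≥ n₀/(1 + n₀/N) = 577.9762/(1 + 577.9762/67103) = 573.0404.
Rounding up, n = 574.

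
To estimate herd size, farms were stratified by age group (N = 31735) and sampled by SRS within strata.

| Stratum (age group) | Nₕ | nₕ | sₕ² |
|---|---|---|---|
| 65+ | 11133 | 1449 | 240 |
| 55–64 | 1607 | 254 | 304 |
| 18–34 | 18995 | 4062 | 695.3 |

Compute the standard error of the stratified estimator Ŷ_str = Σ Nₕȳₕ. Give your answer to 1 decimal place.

8307.4

Var(Ŷ_str) = Σₕ Nₕ²(1 − fₕ)sₕ²/nₕ.
65+: 11133²·(1 − 1449/11133)·240/1449 = 1.7857055 × 10^7.
55–64: 1607²·(1 − 254/1607)·304/254 = 2.6022771 × 10^6.
18–34: 18995²·(1 − 4062/18995)·695.3/4062 = 4.8553291 × 10^7.
Sum = 6.9012623 × 10^7.
SE = √(6.9012623 × 10^7) = 8307.4.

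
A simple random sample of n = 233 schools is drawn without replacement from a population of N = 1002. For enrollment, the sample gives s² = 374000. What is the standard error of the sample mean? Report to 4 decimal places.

Under SRS without replacement, Var(ȳ) = (1 − f)·s²/n with f = n/N = 233/1002 = 0.23253493.
Var(ȳ) = (1 − 0.23253493)·374000/233 = 0.76746507·1605.1502 = 1231.8967.
SE(ȳ) = √(1231.8967) = 35.0984.

35.0984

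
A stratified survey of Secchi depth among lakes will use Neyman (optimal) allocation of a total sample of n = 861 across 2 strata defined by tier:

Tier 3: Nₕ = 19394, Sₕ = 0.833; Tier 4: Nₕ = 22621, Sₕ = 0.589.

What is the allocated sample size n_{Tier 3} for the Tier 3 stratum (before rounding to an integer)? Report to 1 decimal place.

Neyman allocation: nₕ = n·NₕSₕ / Σⱼ NⱼSⱼ.
Σ NⱼSⱼ = 19394·0.833 + 22621·0.589 = 29478.971.
n_{Tier 3} = 861·19394·0.833 / 29478.971 = 471.8.

471.8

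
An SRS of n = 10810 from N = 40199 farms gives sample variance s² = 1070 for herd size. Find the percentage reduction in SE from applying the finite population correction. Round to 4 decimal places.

14.4963

f = n/N = 10810/40199 = 0.26891216.
SE_no-fpc = √(s²/n) = 0.31461472; SE_fpc = √((1−f)s²/n) = 0.26900715.
Ratio = √(1−f) = 0.85503675. Reduction = 100·(1 − 0.85503675) = 14.4963%.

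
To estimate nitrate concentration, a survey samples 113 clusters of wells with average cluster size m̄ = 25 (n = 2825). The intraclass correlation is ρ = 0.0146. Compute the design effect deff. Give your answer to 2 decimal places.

1.35

deff = 1 + (25 − 1)·0.0146 = 1 + 0.3504 = 1.3504.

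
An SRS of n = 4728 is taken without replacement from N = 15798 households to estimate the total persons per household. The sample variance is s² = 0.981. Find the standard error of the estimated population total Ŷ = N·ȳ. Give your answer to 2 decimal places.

Var(Ŷ) = N²·Var(ȳ) = N²·(1 − n/N)·s²/n.
f = 4728/15798 = 0.29927839; Var(ȳ) = 0.70072161·0.981/4728 = 1.4539084 × 10^-4.
Var(Ŷ) = 15798² · (1.4539084 × 10^-4) = 36286.181.
SE(Ŷ) = √(36286.181) = 190.49.

190.49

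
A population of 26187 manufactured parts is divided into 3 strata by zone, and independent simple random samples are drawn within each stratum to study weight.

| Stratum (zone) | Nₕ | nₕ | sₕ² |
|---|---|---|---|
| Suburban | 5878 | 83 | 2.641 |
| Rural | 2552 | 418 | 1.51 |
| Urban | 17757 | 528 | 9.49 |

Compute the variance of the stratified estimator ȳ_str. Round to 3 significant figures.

Var(ȳ_str) = Σₕ Wₕ²(1 − fₕ)sₕ²/nₕ with Wₕ = Nₕ/N, N = 26187.
Suburban: Wₕ = 0.22446252; term = 0.22446252²·(1 − 0.01412045)·2.641/83 = 0.0015805267.
Rural: Wₕ = 0.09745293; term = 0.09745293²·(1 − 0.16379310)·1.51/418 = 2.8688263 × 10^-5.
Urban: Wₕ = 0.67808455; term = 0.67808455²·(1 − 0.02973475)·9.49/528 = 0.0080184506.
Sum = 0.0096276656.

0.00963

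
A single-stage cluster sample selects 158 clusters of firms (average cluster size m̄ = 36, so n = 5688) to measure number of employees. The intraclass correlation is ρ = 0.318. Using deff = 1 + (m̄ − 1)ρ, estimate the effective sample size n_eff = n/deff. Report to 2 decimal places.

468.92

deff = 1 + (36 − 1)·0.318 = 1 + 11.13 = 12.13.
n_eff = 5688 / 12.13 = 468.92.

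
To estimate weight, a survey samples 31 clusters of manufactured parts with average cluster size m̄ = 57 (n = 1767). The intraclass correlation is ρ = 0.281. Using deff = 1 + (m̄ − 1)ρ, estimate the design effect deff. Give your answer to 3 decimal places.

16.736

deff = 1 + (57 − 1)·0.281 = 1 + 15.736 = 16.736.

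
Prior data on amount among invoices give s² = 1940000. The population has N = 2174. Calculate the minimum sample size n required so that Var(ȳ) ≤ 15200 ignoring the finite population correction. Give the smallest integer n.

Without fpc, n₀ = s²/D = 1940000/15200 = 127.6316.
Rounding up, n = 128.

128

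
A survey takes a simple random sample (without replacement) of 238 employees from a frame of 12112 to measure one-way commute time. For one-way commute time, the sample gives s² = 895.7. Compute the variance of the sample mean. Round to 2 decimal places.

Under SRS without replacement, Var(ȳ) = (1 − f)·s²/n with f = n/N = 238/12112 = 0.01964993.
Var(ȳ) = (1 − 0.01964993)·895.7/238 = 0.98035007·3.7634454 = 3.6894939.

3.69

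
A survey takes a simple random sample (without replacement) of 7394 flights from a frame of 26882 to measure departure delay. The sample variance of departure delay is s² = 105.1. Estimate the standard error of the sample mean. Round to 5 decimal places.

0.10151

Under SRS without replacement, Var(ȳ) = (1 − f)·s²/n with f = n/N = 7394/26882 = 0.27505394.
Var(ȳ) = (1 − 0.27505394)·105.1/7394 = 0.72494606·0.014214228 = 0.010304548.
SE(ȳ) = √(0.010304548) = 0.10151.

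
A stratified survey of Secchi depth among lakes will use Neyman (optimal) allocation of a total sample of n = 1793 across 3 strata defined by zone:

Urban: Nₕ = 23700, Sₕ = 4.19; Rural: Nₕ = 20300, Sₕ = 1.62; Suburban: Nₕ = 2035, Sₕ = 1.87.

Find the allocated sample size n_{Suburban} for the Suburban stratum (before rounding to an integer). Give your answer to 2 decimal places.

Neyman allocation: nₕ = n·NₕSₕ / Σⱼ NⱼSⱼ.
Σ NⱼSⱼ = 23700·4.19 + 20300·1.62 + 2035·1.87 = 135994.45.
n_{Suburban} = 1793·2035·1.87 / 135994.45 = 50.17.

50.17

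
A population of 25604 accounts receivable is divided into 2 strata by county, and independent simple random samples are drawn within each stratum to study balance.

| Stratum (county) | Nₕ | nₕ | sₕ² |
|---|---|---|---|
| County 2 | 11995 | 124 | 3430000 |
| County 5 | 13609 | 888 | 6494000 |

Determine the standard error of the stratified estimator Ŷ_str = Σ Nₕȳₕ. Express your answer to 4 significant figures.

2.281 × 10^6

Var(Ŷ_str) = Σₕ Nₕ²(1 − fₕ)sₕ²/nₕ.
County 2: 11995²·(1 − 124/11995)·3430000/124 = 3.9387643 × 10^12.
County 5: 13609²·(1 − 888/13609)·6494000/888 = 1.2660381 × 10^12.
Sum = 5.2048024 × 10^12.
SE = √(5.2048024 × 10^12) = 2.281 × 10^6.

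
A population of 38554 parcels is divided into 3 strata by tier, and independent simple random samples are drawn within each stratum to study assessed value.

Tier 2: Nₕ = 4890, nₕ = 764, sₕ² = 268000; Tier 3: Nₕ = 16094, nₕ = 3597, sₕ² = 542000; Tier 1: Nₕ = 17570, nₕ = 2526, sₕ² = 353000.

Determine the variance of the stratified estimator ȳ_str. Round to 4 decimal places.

50.0008

Var(ȳ_str) = Σₕ Wₕ²(1 − fₕ)sₕ²/nₕ with Wₕ = Nₕ/N, N = 38554.
Tier 2: Wₕ = 0.12683509; term = 0.12683509²·(1 − 0.15623722)·268000/764 = 4.7614654.
Tier 3: Wₕ = 0.41744047; term = 0.41744047²·(1 − 0.22349944)·542000/3597 = 20.388709.
Tier 1: Wₕ = 0.45572444; term = 0.45572444²·(1 − 0.14376779)·353000/2526 = 24.850639.
Sum = 50.000813.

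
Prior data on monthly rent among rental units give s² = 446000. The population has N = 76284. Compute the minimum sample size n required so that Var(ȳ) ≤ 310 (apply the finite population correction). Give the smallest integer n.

Without fpc, n₀ = s²/D = 446000/310 = 1438.7097.
With fpc, (1 − n/N)·s²/n ≤ D requires n ≥ n₀/(1 + n₀/N) = 1438.7097/(1 + 1438.7097/76284) = 1412.0780.
Rounding up, n = 1413.

1413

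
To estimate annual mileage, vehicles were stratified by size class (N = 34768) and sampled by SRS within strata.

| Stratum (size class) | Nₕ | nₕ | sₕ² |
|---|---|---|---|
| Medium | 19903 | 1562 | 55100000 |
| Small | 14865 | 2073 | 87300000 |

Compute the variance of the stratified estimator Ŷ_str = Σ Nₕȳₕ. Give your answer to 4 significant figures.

Var(Ŷ_str) = Σₕ Nₕ²(1 − fₕ)sₕ²/nₕ.
Medium: 19903²·(1 − 1562/19903)·55100000/1562 = 1.2876924 × 10^13.
Small: 14865²·(1 − 2073/14865)·87300000/2073 = 8.0078938 × 10^12.
Sum = 2.0884818 × 10^13.

2.088 × 10^13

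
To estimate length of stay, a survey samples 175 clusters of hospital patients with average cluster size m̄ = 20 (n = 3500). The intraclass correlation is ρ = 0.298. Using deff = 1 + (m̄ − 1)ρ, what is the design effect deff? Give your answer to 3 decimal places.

6.662

deff = 1 + (20 − 1)·0.298 = 1 + 5.662 = 6.662.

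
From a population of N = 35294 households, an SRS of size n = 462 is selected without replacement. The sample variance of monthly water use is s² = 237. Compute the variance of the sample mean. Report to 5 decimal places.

Under SRS without replacement, Var(ȳ) = (1 − f)·s²/n with f = n/N = 462/35294 = 0.01309004.
Var(ȳ) = (1 − 0.01309004)·237/462 = 0.98690996·0.51298701 = 0.50627199.

0.50627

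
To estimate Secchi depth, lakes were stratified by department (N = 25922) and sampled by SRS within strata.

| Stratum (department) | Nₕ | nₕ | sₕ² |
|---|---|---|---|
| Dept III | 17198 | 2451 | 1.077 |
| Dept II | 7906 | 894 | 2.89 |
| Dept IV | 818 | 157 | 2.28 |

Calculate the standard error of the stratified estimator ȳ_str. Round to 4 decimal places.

0.0211

Var(ȳ_str) = Σₕ Wₕ²(1 − fₕ)sₕ²/nₕ with Wₕ = Nₕ/N, N = 25922.
Dept III: Wₕ = 0.66345189; term = 0.66345189²·(1 − 0.14251657)·1.077/2451 = 1.6585058 × 10^-4.
Dept II: Wₕ = 0.30499190; term = 0.30499190²·(1 − 0.11307867)·2.89/894 = 2.6669939 × 10^-4.
Dept IV: Wₕ = 0.03155621; term = 0.03155621²·(1 − 0.19193154)·2.28/157 = 1.1685652 × 10^-5.
Sum = 4.4423562 × 10^-4.
SE = √(4.4423562 × 10^-4) = 0.0211.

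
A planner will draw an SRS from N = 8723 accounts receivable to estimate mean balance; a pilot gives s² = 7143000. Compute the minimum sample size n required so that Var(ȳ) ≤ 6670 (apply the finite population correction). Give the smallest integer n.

Without fpc, n₀ = s²/D = 7143000/6670 = 1070.9145.
With fpc, (1 − n/N)·s²/n ≤ D requires n ≥ n₀/(1 + n₀/N) = 1070.9145/(1 + 1070.9145/8723) = 953.8155.
Rounding up, n = 954.

954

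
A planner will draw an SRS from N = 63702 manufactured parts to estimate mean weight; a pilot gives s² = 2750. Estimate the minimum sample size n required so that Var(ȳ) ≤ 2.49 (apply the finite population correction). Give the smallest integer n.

Without fpc, n₀ = s²/D = 2750/2.49 = 1104.4177.
With fpc, (1 − n/N)·s²/n ≤ D requires n ≥ n₀/(1 + n₀/N) = 1104.4177/(1 + 1104.4177/63702) = 1085.5964.
Rounding up, n = 1086.

1086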